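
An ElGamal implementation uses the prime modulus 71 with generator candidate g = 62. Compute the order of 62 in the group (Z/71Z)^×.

The order of 62 must divide φ(71) = 71 − 1 = 70 = 2 · 5 · 7.
Divisors of 70: 1, 2, 5, 7, 10, 14, 35, 70.
Compute 62^d (mod 71) for the divisors d until we hit 1:
62^1 ≡ 62 (mod 71)
62^2 ≡ 10 (mod 71)
62^5 ≡ 23 (mod 71)
62^7 ≡ 17 (mod 71)
62^10 ≡ 32 (mod 71)
62^14 ≡ 5 (mod 71)
62^35 ≡ 70 (mod 71)
62^70 ≡ 1 (mod 71) ✓
The smallest such exponent is 70, so the order of 62 is 70.

70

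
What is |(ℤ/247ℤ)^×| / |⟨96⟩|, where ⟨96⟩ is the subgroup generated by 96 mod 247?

54

The order of 96 must divide φ(247) = φ(13·19) = (13−1)·(19−1) = 12·18 = 216 = 2^3 · 3^3.
Divisors of 216: 1, 2, 3, 4, 6, 8, 9, 12, 18, 24, 27, 36, 54, 72, 108, 216.
Test each divisor d:
96^1 ≡ 96 (mod 247)
96^2 ≡ 77 (mod 247)
96^3 ≡ 229 (mod 247)
96^4 ≡ 1 (mod 247) ✓
So ord_247(96) = 4, hence |⟨96⟩| = 4.
The index is φ(247) / ord(96) = 216 / 4 = 54.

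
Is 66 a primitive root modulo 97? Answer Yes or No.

No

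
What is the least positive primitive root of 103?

5

φ(103) = 103 − 1 = 102 = 2 · 3 · 17.
g is a primitive root iff g^(102/q) ≢ 1 (mod 103) for each prime q ∈ {2, 3, 17}.
g = 2: 2^51 ≡ 1 — hits 1, so not a primitive root.
g = 3: 3^51 ≡ 102; 3^34 ≡ 1 — hits 1, so not a primitive root.
g = 4: 4^51 ≡ 1 — hits 1, so not a primitive root.
g = 5: 5^51 ≡ 102; 5^34 ≡ 56; 5^6 ≡ 72 — none is 1, so 5 is a primitive root.
So 5 is the smallest generator of (Z/103Z)^×.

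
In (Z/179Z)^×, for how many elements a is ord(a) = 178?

φ(179) = 179 − 1 = 178 = 2 · 89.
In a cyclic group of order 178, there are φ(d) elements of order d for each divisor d of 178, and zero for non-divisors.
178 = 2 · 89 divides 178, and φ(178) = 88.

88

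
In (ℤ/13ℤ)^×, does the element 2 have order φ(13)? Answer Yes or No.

Yes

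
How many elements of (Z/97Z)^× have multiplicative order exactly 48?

16

φ(97) = 97 − 1 = 96 = 2^5 · 3.
In a cyclic group of order 96, there are φ(d) elements of order d for each divisor d of 96, and zero for non-divisors.
48 = 2^4 · 3 divides 96, and φ(48) = 16.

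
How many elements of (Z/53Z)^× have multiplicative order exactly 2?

φ(53) = 53 − 1 = 52 = 2^2 · 13.
Since (Z/53Z)^× is cyclic of order 52, the number of elements of order d is φ(d) when d | 52 and 0 otherwise.
2 | 52, and φ(2) = 2 − 1 = 1.

1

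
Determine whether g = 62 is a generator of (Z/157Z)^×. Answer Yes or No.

φ(157) = 157 − 1 = 156 = 2^2 · 3 · 13.
62 is a primitive root mod 157 iff 62^(φ(157)/q) ≢ 1 for every prime q | φ(157), i.e. q ∈ {2, 3, 13}.
62^78 ≡ 156 (mod 157)  [q = 2: ≢ 1 ✓]
62^52 ≡ 144 (mod 157)  [q = 3: ≢ 1 ✓]
62^12 ≡ 16 (mod 157)  [q = 13: ≢ 1 ✓]
All checks pass, so 62 has order 156 and is a primitive root modulo 157.

Yes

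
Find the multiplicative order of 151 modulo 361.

38

Since 151 ∈ (Z/361Z)^×, its order divides φ(361) = φ(19^2) = 19·(19−1) = 342 = 2 · 3^2 · 19.
Divisors of 342: 1, 2, 3, 6, 9, 18, 19, 38, 57, 114, 171, 342.
Check 151^d mod 361 for each divisor in increasing order:
151^1 ≡ 151 (mod 361)
151^2 ≡ 58 (mod 361)
151^3 ≡ 94 (mod 361)
151^6 ≡ 172 (mod 361)
151^9 ≡ 284 (mod 361)
151^18 ≡ 153 (mod 361)
151^19 ≡ 360 (mod 361)
151^38 ≡ 1 (mod 361) ✓
Hence ord(151) = 38.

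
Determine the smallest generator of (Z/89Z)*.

φ(89) = 89 − 1 = 88 = 2^3 · 11.
Test candidates g = 2, 3, … against the prime factors q ∈ {2, 11} of φ(89): g is a generator iff g^(88/q) ≢ 1 for every such q.
g = 2: 2^44 ≡ 1 — hits 1, so not a primitive root.
g = 3: 3^44 ≡ 88; 3^8 ≡ 64 — none is 1, so 3 is a primitive root.
Hence the least primitive root of 89 is 3.

3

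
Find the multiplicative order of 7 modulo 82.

The order of 7 must divide φ(82) = φ(2)·φ(41) = 1·40 = 40 = 2^3 · 5.
Divisors of 40: 1, 2, 4, 5, 8, 10, 20, 40.
Compute 7^d (mod 82) for the divisors d until we hit 1:
7^1 ≡ 7 (mod 82)
7^2 ≡ 49 (mod 82)
7^4 ≡ 23 (mod 82)
7^5 ≡ 79 (mod 82)
7^8 ≡ 37 (mod 82)
7^10 ≡ 9 (mod 82)
7^20 ≡ 81 (mod 82)
7^40 ≡ 1 (mod 82) ✓
Therefore the multiplicative order of 7 modulo 82 is 40.

40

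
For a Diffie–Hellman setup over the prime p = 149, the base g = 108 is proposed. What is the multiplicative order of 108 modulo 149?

148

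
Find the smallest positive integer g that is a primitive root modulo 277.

φ(277) = 277 − 1 = 276 = 2^2 · 3 · 23.
g is a primitive root iff g^(276/q) ≢ 1 (mod 277) for each prime q ∈ {2, 3, 23}.
g = 2: 2^138 ≡ 276; 2^92 ≡ 1 — hits 1, so not a primitive root.
g = 3: 3^138 ≡ 1 — hits 1, so not a primitive root.
g = 4: 4^138 ≡ 1 — hits 1, so not a primitive root.
g = 5: 5^138 ≡ 276; 5^92 ≡ 116; 5^12 ≡ 27 — none is 1, so 5 is a primitive root.
The smallest primitive root modulo 277 is 5.

5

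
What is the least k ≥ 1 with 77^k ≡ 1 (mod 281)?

56

By Lagrange's theorem, ord_281(77) divides φ(281) = 281 − 1 = 280 = 2^3 · 5 · 7.
Divisors of 280: 1, 2, 4, 5, 7, 8, 10, 14, 20, 28, 35, 40, 56, 70, 140, 280.
Test each divisor d:
77^1 ≡ 77
77^2 ≡ 28
77^4 ≡ 222
77^5 ≡ 234
77^7 ≡ 89
77^8 ≡ 109
77^10 ≡ 242
77^14 ≡ 53
77^20 ≡ 116
77^28 ≡ 280
77^35 ≡ 192
77^40 ≡ 249
77^56 ≡ 1
Hence ord(77) = 56.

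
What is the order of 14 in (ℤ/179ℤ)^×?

ord(14) | φ(179) = 179 − 1 = 178 = 2 · 89.
Divisors of 178: 1, 2, 89, 178.
Check 14^d mod 179 for each divisor in increasing order:
14^1 ≡ 14
14^2 ≡ 17
14^89 ≡ 1
The smallest such exponent is 89, so the order of 14 is 89.

89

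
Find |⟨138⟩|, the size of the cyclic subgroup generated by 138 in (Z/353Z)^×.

352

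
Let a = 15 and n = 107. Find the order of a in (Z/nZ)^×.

106

By Lagrange's theorem, ord_107(15) divides φ(107) = 107 − 1 = 106 = 2 · 53.
Divisors of 106: 1, 2, 53, 106.
Compute 15^d (mod 107) for the divisors d until we hit 1:
15^1 ≡ 15 (mod 107)
15^2 ≡ 11 (mod 107)
15^53 ≡ 106 (mod 107)
15^106 ≡ 1 (mod 107) ✓
Hence ord(15) = 106.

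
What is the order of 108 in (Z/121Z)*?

55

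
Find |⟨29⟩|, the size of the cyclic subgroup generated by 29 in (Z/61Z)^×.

The order of 29 must divide φ(61) = 61 − 1 = 60 = 2^2 · 3 · 5.
Divisors of 60: 1, 2, 3, 4, 5, 6, 10, 12, 15, 20, 30, 60.
Check 29^d mod 61 for each divisor in increasing order:
29^1 ≡ 29 (mod 61)
29^2 ≡ 48 (mod 61)
29^3 ≡ 50 (mod 61)
29^4 ≡ 47 (mod 61)
29^5 ≡ 21 (mod 61)
29^6 ≡ 60 (mod 61)
29^10 ≡ 14 (mod 61)
29^12 ≡ 1 (mod 61) ✓
Hence ord(29) = 12.

12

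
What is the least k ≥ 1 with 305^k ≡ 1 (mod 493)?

28

The order of 305 must divide φ(493) = φ(17·29) = (17−1)·(29−1) = 16·28 = 448 = 2^6 · 7.
Divisors of 448: 1, 2, 4, 7, 8, 14, 16, 28, 32, 56, 64, 112, 224, 448.
Evaluate successive powers at the divisors of 448:
305^1 ≡ 305 (mod 493)
305^2 ≡ 341 (mod 493)
305^4 ≡ 426 (mod 493)
305^7 ≡ 220 (mod 493)
305^8 ≡ 52 (mod 493)
305^14 ≡ 86 (mod 493)
305^16 ≡ 239 (mod 493)
305^28 ≡ 1 (mod 493) ✓
Therefore the multiplicative order of 305 modulo 493 is 28.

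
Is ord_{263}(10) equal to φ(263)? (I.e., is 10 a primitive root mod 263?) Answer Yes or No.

Yes

φ(263) = 263 − 1 = 262 = 2 · 131.
It suffices to check that the order of 10 is not a proper divisor of 262: compute 10^(262/q) for q ∈ {2, 131}.
10^131 ≡ 262 (mod 263)  [q = 2: ≢ 1 ✓]
10^2 ≡ 100 (mod 263)  [q = 131: ≢ 1 ✓]
Every test exponent gives a nontrivial residue, hence 10 generates the full group.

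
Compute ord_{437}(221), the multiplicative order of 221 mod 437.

ord(221) | φ(437) = φ(19·23) = (19−1)·(23−1) = 18·22 = 396 = 2^2 · 3^2 · 11.
Divisors of 396: 1, 2, 3, 4, 6, 9, 11, 12, 18, 22, 33, 36, 44, 66, 99, 132, 198, 396.
Test each divisor d:
221^1 ≡ 221 (mod 437)
221^2 ≡ 334 (mod 437)
221^3 ≡ 398 (mod 437)
221^4 ≡ 121 (mod 437)
221^6 ≡ 210 (mod 437)
221^9 ≡ 113 (mod 437)
221^11 ≡ 160 (mod 437)
221^12 ≡ 400 (mod 437)
221^18 ≡ 96 (mod 437)
221^22 ≡ 254 (mod 437)
221^33 ≡ 436 (mod 437)
221^36 ≡ 39 (mod 437)
221^44 ≡ 277 (mod 437)
221^66 ≡ 1 (mod 437) ✓
Hence ord(221) = 66.

66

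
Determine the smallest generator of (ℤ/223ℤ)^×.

φ(223) = 223 − 1 = 222 = 2 · 3 · 37.
Test candidates g = 2, 3, … against the prime factors q ∈ {2, 3, 37} of φ(223): g is a generator iff g^(222/q) ≢ 1 for every such q.
g = 2: 2^111 ≡ 1 — hits 1, so not a primitive root.
g = 3: 3^111 ≡ 222; 3^74 ≡ 183; 3^6 ≡ 60 — none is 1, so 3 is a primitive root.
The smallest primitive root modulo 223 is 3.

3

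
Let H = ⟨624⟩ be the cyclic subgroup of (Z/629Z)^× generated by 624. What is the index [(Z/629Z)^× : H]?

By Lagrange's theorem, ord_629(624) divides φ(629) = φ(17·37) = (17−1)·(37−1) = 16·36 = 576 = 2^6 · 3^2.
Divisors of 576: 1, 2, 3, 4, 6, 8, 9, 12, 16, 18, 24, 32, 36, 48, 64, 72, 96, 144, 192, 288, 576.
Test each divisor d:
624^1 ≡ 624 (mod 629)
624^2 ≡ 25 (mod 629)
624^3 ≡ 504 (mod 629)
624^4 ≡ 625 (mod 629)
624^6 ≡ 529 (mod 629)
624^8 ≡ 16 (mod 629)
624^9 ≡ 549 (mod 629)
624^12 ≡ 565 (mod 629)
624^16 ≡ 256 (mod 629)
624^18 ≡ 110 (mod 629)
624^24 ≡ 322 (mod 629)
624^32 ≡ 120 (mod 629)
624^36 ≡ 149 (mod 629)
624^48 ≡ 528 (mod 629)
624^64 ≡ 562 (mod 629)
624^72 ≡ 186 (mod 629)
624^96 ≡ 137 (mod 629)
624^144 ≡ 1 (mod 629) ✓
Thus |⟨624⟩| = ord(624) = 144.
Index = |(Z/629Z)^×| / |⟨624⟩| = 576 / 144 = 4.

4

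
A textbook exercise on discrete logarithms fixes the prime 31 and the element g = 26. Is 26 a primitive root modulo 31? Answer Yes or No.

No

φ(31) = 31 − 1 = 30 = 2 · 3 · 5.
It suffices to check that the order of 26 is not a proper divisor of 30: compute 26^(30/q) for q ∈ {2, 3, 5}.
26^15 ≡ 30 (mod 31)  [q = 2: ≢ 1 ✓]
26^10 ≡ 5 (mod 31)  [q = 3: ≢ 1 ✓]
26^6 ≡ 1 (mod 31)  [q = 5: ≡ 1 ✗]
26^6 ≡ 1 shows ord(26) | 6, strictly less than φ(31); not a primitive root.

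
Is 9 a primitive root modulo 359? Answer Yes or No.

No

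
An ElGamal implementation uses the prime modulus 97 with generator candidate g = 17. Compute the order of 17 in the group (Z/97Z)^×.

96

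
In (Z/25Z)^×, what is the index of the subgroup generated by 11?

Since 11 ∈ (Z/25Z)^×, its order divides φ(25) = φ(5^2) = 5·(5−1) = 20 = 2^2 · 5.
Divisors of 20: 1, 2, 4, 5, 10, 20.
Compute 11^d (mod 25) for the divisors d until we hit 1:
11^1 ≡ 11 (mod 25)
11^2 ≡ 21 (mod 25)
11^4 ≡ 16 (mod 25)
11^5 ≡ 1 (mod 25) ✓
So ord_25(11) = 5, hence |⟨11⟩| = 5.
Index = |(Z/25Z)^×| / |⟨11⟩| = 20 / 5 = 4.

4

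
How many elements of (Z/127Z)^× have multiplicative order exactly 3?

φ(127) = 127 − 1 = 126 = 2 · 3^2 · 7.
Since (Z/127Z)^× is cyclic of order 126, the number of elements of order d is φ(d) when d | 126 and 0 otherwise.
3 | 126, and φ(3) = 3 − 1 = 2.

2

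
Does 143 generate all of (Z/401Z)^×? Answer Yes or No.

φ(401) = 401 − 1 = 400 = 2^4 · 5^2.
It suffices to check that the order of 143 is not a proper divisor of 400: compute 143^(400/q) for q ∈ {2, 5}.
143^200 ≡ 400 (mod 401)  [q = 2: ≢ 1 ✓]
143^80 ≡ 318 (mod 401)  [q = 5: ≢ 1 ✓]
All checks pass, so 143 has order 400 and is a primitive root modulo 401.

Yes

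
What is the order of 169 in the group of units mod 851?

ord(169) | φ(851) = φ(23·37) = (23−1)·(37−1) = 22·36 = 792 = 2^3 · 3^2 · 11.
Divisors of 792: 1, 2, 3, 4, 6, 8, 9, 11, 12, 18, 22, 24, 33, 36, 44, 66, 72, 88, 99, 132, 198, 264, 396, 792.
Evaluate successive powers at the divisors of 792:
169^1 ≡ 169 (mod 851)
169^2 ≡ 478 (mod 851)
169^3 ≡ 788 (mod 851)
169^4 ≡ 416 (mod 851)
169^6 ≡ 565 (mod 851)
169^8 ≡ 303 (mod 851)
169^9 ≡ 147 (mod 851)
169^11 ≡ 484 (mod 851)
169^12 ≡ 100 (mod 851)
169^18 ≡ 334 (mod 851)
169^22 ≡ 231 (mod 851)
169^24 ≡ 639 (mod 851)
169^33 ≡ 323 (mod 851)
169^36 ≡ 75 (mod 851)
169^44 ≡ 599 (mod 851)
169^66 ≡ 507 (mod 851)
169^72 ≡ 519 (mod 851)
169^88 ≡ 530 (mod 851)
169^99 ≡ 369 (mod 851)
169^132 ≡ 47 (mod 851)
169^198 ≡ 1 (mod 851) ✓
The smallest such exponent is 198, so the order of 169 is 198.

198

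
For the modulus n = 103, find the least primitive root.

5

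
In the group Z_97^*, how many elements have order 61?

φ(97) = 97 − 1 = 96 = 2^5 · 3.
In a cyclic group of order 96, there are φ(d) elements of order d for each divisor d of 96, and zero for non-divisors.
Here 96 is not a multiple of 61, so there are no elements of order 61.

0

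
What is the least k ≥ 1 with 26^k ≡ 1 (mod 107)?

The order of 26 must divide φ(107) = 107 − 1 = 106 = 2 · 53.
Divisors of 106: 1, 2, 53, 106.
Evaluate successive powers at the divisors of 106:
26^1 ≡ 26 (mod 107)
26^2 ≡ 34 (mod 107)
26^53 ≡ 106 (mod 107)
26^106 ≡ 1 (mod 107) ✓
So ord_107(26) = 106.

106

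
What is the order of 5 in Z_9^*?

6

Since 5 ∈ (Z/9Z)^×, its order divides φ(9) = φ(3^2) = 3·(3−1) = 6 = 2 · 3.
Divisors of 6: 1, 2, 3, 6.
Test each divisor d:
5^1 ≡ 5 (mod 9)
5^2 ≡ 7 (mod 9)
5^3 ≡ 8 (mod 9)
5^6 ≡ 1 (mod 9) ✓
The smallest such exponent is 6, so the order of 5 is 6.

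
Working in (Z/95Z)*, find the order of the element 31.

Since 31 ∈ (Z/95Z)^×, its order divides φ(95) = φ(5·19) = (5−1)·(19−1) = 4·18 = 72 = 2^3 · 3^2.
Divisors of 72: 1, 2, 3, 4, 6, 8, 9, 12, 18, 24, 36, 72.
Check 31^d mod 95 for each divisor in increasing order:
31^1 ≡ 31 (mod 95)
31^2 ≡ 11 (mod 95)
31^3 ≡ 56 (mod 95)
31^4 ≡ 26 (mod 95)
31^6 ≡ 1 (mod 95) ✓
Hence ord(31) = 6.

6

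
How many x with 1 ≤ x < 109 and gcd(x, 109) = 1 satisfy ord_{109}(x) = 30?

0

φ(109) = 109 − 1 = 108 = 2^2 · 3^3.
Since (Z/109Z)^× is cyclic of order 108, the number of elements of order d is φ(d) when d | 108 and 0 otherwise.
30 does not divide 108, so no element of (Z/109Z)^× has order 30.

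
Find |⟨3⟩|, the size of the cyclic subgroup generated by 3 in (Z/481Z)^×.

18

By Lagrange's theorem, ord_481(3) divides φ(481) = φ(13·37) = (13−1)·(37−1) = 12·36 = 432 = 2^4 · 3^3.
Divisors of 432: 1, 2, 3, 4, 6, 8, 9, 12, 16, 18, 24, 27, 36, 48, 54, 72, 108, 144, 216, 432.
Test each divisor d:
3^1 ≡ 3
3^2 ≡ 9
3^3 ≡ 27
3^4 ≡ 81
3^6 ≡ 248
3^8 ≡ 308
3^9 ≡ 443
3^12 ≡ 417
3^16 ≡ 107
3^18 ≡ 1
Therefore the multiplicative order of 3 modulo 481 is 18.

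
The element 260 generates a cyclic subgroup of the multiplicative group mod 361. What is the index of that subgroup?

The order of 260 must divide φ(361) = φ(19^2) = 19·(19−1) = 342 = 2 · 3^2 · 19.
Divisors of 342: 1, 2, 3, 6, 9, 18, 19, 38, 57, 114, 171, 342.
Compute 260^d (mod 361) for the divisors d until we hit 1:
260^1 ≡ 260
260^2 ≡ 93
260^3 ≡ 354
260^6 ≡ 49
260^9 ≡ 18
260^18 ≡ 324
260^19 ≡ 127
260^38 ≡ 245
260^57 ≡ 69
260^114 ≡ 68
260^171 ≡ 360
260^342 ≡ 1
The order of 260 is 342, so the subgroup it generates has 342 elements.
Index = |(Z/361Z)^×| / |⟨260⟩| = 342 / 342 = 1.

1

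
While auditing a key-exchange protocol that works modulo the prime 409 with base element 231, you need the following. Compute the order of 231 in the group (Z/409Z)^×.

ord(231) | φ(409) = 409 − 1 = 408 = 2^3 · 3 · 17.
Divisors of 408: 1, 2, 3, 4, 6, 8, 12, 17, 24, 34, 51, 68, 102, 136, 204, 408.
Evaluate successive powers at the divisors of 408:
231^1 ≡ 231 (mod 409)
231^2 ≡ 191 (mod 409)
231^3 ≡ 358 (mod 409)
231^4 ≡ 80 (mod 409)
231^6 ≡ 147 (mod 409)
231^8 ≡ 265 (mod 409)
231^12 ≡ 341 (mod 409)
231^17 ≡ 217 (mod 409)
231^24 ≡ 125 (mod 409)
231^34 ≡ 54 (mod 409)
231^51 ≡ 266 (mod 409)
231^68 ≡ 53 (mod 409)
231^102 ≡ 408 (mod 409)
231^136 ≡ 355 (mod 409)
231^204 ≡ 1 (mod 409) ✓
So ord_409(231) = 204.

204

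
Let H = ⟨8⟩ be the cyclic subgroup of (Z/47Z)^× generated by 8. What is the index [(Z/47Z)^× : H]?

Since 8 ∈ (Z/47Z)^×, its order divides φ(47) = 47 − 1 = 46 = 2 · 23.
Divisors of 46: 1, 2, 23, 46.
Evaluate successive powers at the divisors of 46:
8^1 ≡ 8
8^2 ≡ 17
8^23 ≡ 1
So ord_47(8) = 23, hence |⟨8⟩| = 23.
The index is φ(47) / ord(8) = 46 / 23 = 2.

2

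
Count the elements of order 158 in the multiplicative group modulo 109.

0

φ(109) = 109 − 1 = 108 = 2^2 · 3^3.
Since (Z/109Z)^× is cyclic of order 108, the number of elements of order d is φ(d) when d | 108 and 0 otherwise.
Here 108 is not a multiple of 158, so there are no elements of order 158.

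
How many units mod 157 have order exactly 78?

24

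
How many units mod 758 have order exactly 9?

6

φ(758) = φ(2)·φ(379) = 1·378 = 378 = 2 · 3^3 · 7.
Since (Z/758Z)^× is cyclic of order 378, the number of elements of order d is φ(d) when d | 378 and 0 otherwise.
9 = 3^2 divides 378, and φ(9) = 6.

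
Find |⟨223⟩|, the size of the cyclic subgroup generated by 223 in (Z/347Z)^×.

346

Since 223 ∈ (Z/347Z)^×, its order divides φ(347) = 347 − 1 = 346 = 2 · 173.
Divisors of 346: 1, 2, 173, 346.
Evaluate successive powers at the divisors of 346:
223^1 ≡ 223
223^2 ≡ 108
223^173 ≡ 346
223^346 ≡ 1
Hence ord(223) = 346.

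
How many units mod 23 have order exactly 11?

10

φ(23) = 23 − 1 = 22 = 2 · 11.
(Z/23Z)^× is cyclic (|G| = 22); a cyclic group of order m has exactly φ(d) elements of each order d | m, and none otherwise.
11 | 22, and φ(11) = 11 − 1 = 10.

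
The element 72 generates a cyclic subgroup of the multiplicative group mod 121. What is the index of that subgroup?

1

The order of 72 must divide φ(121) = φ(11^2) = 11·(11−1) = 110 = 2 · 5 · 11.
Divisors of 110: 1, 2, 5, 10, 11, 22, 55, 110.
Check 72^d mod 121 for each divisor in increasing order:
72^1 ≡ 72 (mod 121)
72^2 ≡ 102 (mod 121)
72^5 ≡ 98 (mod 121)
72^10 ≡ 45 (mod 121)
72^11 ≡ 94 (mod 121)
72^22 ≡ 3 (mod 121)
72^55 ≡ 120 (mod 121)
72^110 ≡ 1 (mod 121) ✓
Thus |⟨72⟩| = ord(72) = 110.
Index = |(Z/121Z)^×| / |⟨72⟩| = 110 / 110 = 1.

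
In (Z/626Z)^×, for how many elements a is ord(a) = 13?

φ(626) = φ(2)·φ(313) = 1·312 = 312 = 2^3 · 3 · 13.
Since (Z/626Z)^× is cyclic of order 312, the number of elements of order d is φ(d) when d | 312 and 0 otherwise.
13 | 312, and φ(13) = 13 − 1 = 12.

12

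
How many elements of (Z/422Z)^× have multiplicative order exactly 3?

2

φ(422) = φ(2)·φ(211) = 1·210 = 210 = 2 · 3 · 5 · 7.
Since (Z/422Z)^× is cyclic of order 210, the number of elements of order d is φ(d) when d | 210 and 0 otherwise.
3 | 210, and φ(3) = 3 − 1 = 2.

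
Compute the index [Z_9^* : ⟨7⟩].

2

The order of 7 must divide φ(9) = φ(3^2) = 3·(3−1) = 6 = 2 · 3.
Divisors of 6: 1, 2, 3, 6.
Compute 7^d (mod 9) for the divisors d until we hit 1:
7^1 ≡ 7 (mod 9)
7^2 ≡ 4 (mod 9)
7^3 ≡ 1 (mod 9) ✓
The order of 7 is 3, so the subgroup it generates has 3 elements.
The index is φ(9) / ord(7) = 6 / 3 = 2.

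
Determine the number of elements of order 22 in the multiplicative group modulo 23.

10

φ(23) = 23 − 1 = 22 = 2 · 11.
In a cyclic group of order 22, there are φ(d) elements of order d for each divisor d of 22, and zero for non-divisors.
22 = 2 · 11 divides 22, and φ(22) = 10.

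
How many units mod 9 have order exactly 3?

φ(9) = φ(3^2) = 3·(3−1) = 6 = 2 · 3.
Since (Z/9Z)^× is cyclic of order 6, the number of elements of order d is φ(d) when d | 6 and 0 otherwise.
3 | 6, and φ(3) = 3 − 1 = 2.

2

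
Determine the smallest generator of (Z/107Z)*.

2

φ(107) = 107 − 1 = 106 = 2 · 53.
Test candidates g = 2, 3, … against the prime factors q ∈ {2, 53} of φ(107): g is a generator iff g^(106/q) ≢ 1 for every such q.
g = 2: 2^53 ≡ 106; 2^2 ≡ 4 — none is 1, so 2 is a primitive root.
The smallest primitive root modulo 107 is 2.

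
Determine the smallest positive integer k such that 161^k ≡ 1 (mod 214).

Since 161 ∈ (Z/214Z)^×, its order divides φ(214) = φ(2)·φ(107) = 1·106 = 106 = 2 · 53.
Divisors of 106: 1, 2, 53, 106.
Test each divisor d:
161^1 ≡ 161
161^2 ≡ 27
161^53 ≡ 213
161^106 ≡ 1
Hence ord(161) = 106.

106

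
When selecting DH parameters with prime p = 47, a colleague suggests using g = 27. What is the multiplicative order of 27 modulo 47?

23

By Lagrange's theorem, ord_47(27) divides φ(47) = 47 − 1 = 46 = 2 · 23.
Divisors of 46: 1, 2, 23, 46.
Check 27^d mod 47 for each divisor in increasing order:
27^1 ≡ 27 (mod 47)
27^2 ≡ 24 (mod 47)
27^23 ≡ 1 (mod 47) ✓
Therefore the multiplicative order of 27 modulo 47 is 23.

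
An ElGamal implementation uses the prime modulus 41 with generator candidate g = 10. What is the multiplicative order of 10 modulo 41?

5

By Lagrange's theorem, ord_41(10) divides φ(41) = 41 − 1 = 40 = 2^3 · 5.
Divisors of 40: 1, 2, 4, 5, 8, 10, 20, 40.
Check 10^d mod 41 for each divisor in increasing order:
10^1 ≡ 10 (mod 41)
10^2 ≡ 18 (mod 41)
10^4 ≡ 37 (mod 41)
10^5 ≡ 1 (mod 41) ✓
Therefore the multiplicative order of 10 modulo 41 is 5.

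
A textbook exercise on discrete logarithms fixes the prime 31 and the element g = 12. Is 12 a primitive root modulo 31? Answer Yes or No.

φ(31) = 31 − 1 = 30 = 2 · 3 · 5.
An element g generates (Z/31Z)^× iff g^(30/q) ≢ 1 (mod 31) for each prime q ∈ {2, 3, 5}.
12^15 ≡ 30 (mod 31)  [q = 2: ≢ 1 ✓]
12^10 ≡ 25 (mod 31)  [q = 3: ≢ 1 ✓]
12^6 ≡ 2 (mod 31)  [q = 5: ≢ 1 ✓]
None equal 1, so ord_31(12) = 30: 12 is a primitive root.

Yes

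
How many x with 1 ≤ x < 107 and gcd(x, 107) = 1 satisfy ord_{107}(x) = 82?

φ(107) = 107 − 1 = 106 = 2 · 53.
Since (Z/107Z)^× is cyclic of order 106, the number of elements of order d is φ(d) when d | 106 and 0 otherwise.
Since 82 ∤ 106, the count is 0.

0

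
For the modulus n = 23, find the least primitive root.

5

φ(23) = 23 − 1 = 22 = 2 · 11.
g is a primitive root iff g^(22/q) ≢ 1 (mod 23) for each prime q ∈ {2, 11}.
g = 2: 2^11 ≡ 1 — hits 1, so not a primitive root.
g = 3: 3^11 ≡ 1 — hits 1, so not a primitive root.
g = 4: 4^11 ≡ 1 — hits 1, so not a primitive root.
g = 5: 5^11 ≡ 22; 5^2 ≡ 2 — none is 1, so 5 is a primitive root.
So 5 is the smallest generator of (Z/23Z)^×.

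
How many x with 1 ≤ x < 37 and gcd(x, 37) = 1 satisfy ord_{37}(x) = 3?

2

φ(37) = 37 − 1 = 36 = 2^2 · 3^2.
In a cyclic group of order 36, there are φ(d) elements of order d for each divisor d of 36, and zero for non-divisors.
3 | 36, and φ(3) = 3 − 1 = 2.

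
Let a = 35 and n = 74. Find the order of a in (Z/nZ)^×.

36

Since 35 ∈ (Z/74Z)^×, its order divides φ(74) = φ(2)·φ(37) = 1·36 = 36 = 2^2 · 3^2.
Divisors of 36: 1, 2, 3, 4, 6, 9, 12, 18, 36.
Check 35^d mod 74 for each divisor in increasing order:
35^1 ≡ 35 (mod 74)
35^2 ≡ 41 (mod 74)
35^3 ≡ 29 (mod 74)
35^4 ≡ 53 (mod 74)
35^6 ≡ 27 (mod 74)
35^9 ≡ 43 (mod 74)
35^12 ≡ 63 (mod 74)
35^18 ≡ 73 (mod 74)
35^36 ≡ 1 (mod 74) ✓
Hence ord(35) = 36.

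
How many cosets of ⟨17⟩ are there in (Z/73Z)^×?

The order of 17 must divide φ(73) = 73 − 1 = 72 = 2^3 · 3^2.
Divisors of 72: 1, 2, 3, 4, 6, 8, 9, 12, 18, 24, 36, 72.
Compute 17^d (mod 73) for the divisors d until we hit 1:
17^1 ≡ 17 (mod 73)
17^2 ≡ 70 (mod 73)
17^3 ≡ 22 (mod 73)
17^4 ≡ 9 (mod 73)
17^6 ≡ 46 (mod 73)
17^8 ≡ 8 (mod 73)
17^9 ≡ 63 (mod 73)
17^12 ≡ 72 (mod 73)
17^18 ≡ 27 (mod 73)
17^24 ≡ 1 (mod 73) ✓
The order of 17 is 24, so the subgroup it generates has 24 elements.
The index is φ(73) / ord(17) = 72 / 24 = 3.

3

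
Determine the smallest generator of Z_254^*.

3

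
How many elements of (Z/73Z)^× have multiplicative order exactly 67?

φ(73) = 73 − 1 = 72 = 2^3 · 3^2.
Since (Z/73Z)^× is cyclic of order 72, the number of elements of order d is φ(d) when d | 72 and 0 otherwise.
Since 67 ∤ 72, the count is 0.

0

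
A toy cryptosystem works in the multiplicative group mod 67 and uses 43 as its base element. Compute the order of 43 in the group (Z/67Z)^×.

22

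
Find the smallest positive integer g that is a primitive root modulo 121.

φ(121) = φ(11^2) = 11·(11−1) = 110 = 2 · 5 · 11.
g is a primitive root iff g^(110/q) ≢ 1 (mod 121) for each prime q ∈ {2, 5, 11}.
g = 2: 2^55 ≡ 120; 2^22 ≡ 81; 2^10 ≡ 56 — none is 1, so 2 is a primitive root.
The smallest primitive root modulo 121 is 2.

2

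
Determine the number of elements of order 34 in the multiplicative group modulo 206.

16

φ(206) = φ(2)·φ(103) = 1·102 = 102 = 2 · 3 · 17.
(Z/206Z)^× is cyclic (|G| = 102); a cyclic group of order m has exactly φ(d) elements of each order d | m, and none otherwise.
34 = 2 · 17 divides 102, and φ(34) = 16.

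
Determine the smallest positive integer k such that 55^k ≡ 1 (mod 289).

Since 55 ∈ (Z/289Z)^×, its order divides φ(289) = φ(17^2) = 17·(17−1) = 272 = 2^4 · 17.
Divisors of 272: 1, 2, 4, 8, 16, 17, 34, 68, 136, 272.
Check 55^d mod 289 for each divisor in increasing order:
55^1 ≡ 55 (mod 289)
55^2 ≡ 135 (mod 289)
55^4 ≡ 18 (mod 289)
55^8 ≡ 35 (mod 289)
55^16 ≡ 69 (mod 289)
55^17 ≡ 38 (mod 289)
55^34 ≡ 288 (mod 289)
55^68 ≡ 1 (mod 289) ✓
So ord_289(55) = 68.

68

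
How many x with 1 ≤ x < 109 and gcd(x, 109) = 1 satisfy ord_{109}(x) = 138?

0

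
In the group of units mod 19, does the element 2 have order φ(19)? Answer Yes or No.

φ(19) = 19 − 1 = 18 = 2 · 3^2.
Test 2^(18/q) mod 19 for each prime factor q of 18:
2^9 ≡ 18 (mod 19)  [q = 2: ≢ 1 ✓]
2^6 ≡ 7 (mod 19)  [q = 3: ≢ 1 ✓]
All checks pass, so 2 has order 18 and is a primitive root modulo 19.

Yes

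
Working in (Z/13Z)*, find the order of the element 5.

The order of 5 must divide φ(13) = 13 − 1 = 12 = 2^2 · 3.
Divisors of 12: 1, 2, 3, 4, 6, 12.
Test each divisor d:
5^1 ≡ 5 (mod 13)
5^2 ≡ 12 (mod 13)
5^3 ≡ 8 (mod 13)
5^4 ≡ 1 (mod 13) ✓
Hence ord(5) = 4.

4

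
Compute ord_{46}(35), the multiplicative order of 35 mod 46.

11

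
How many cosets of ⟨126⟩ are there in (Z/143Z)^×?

The order of 126 must divide φ(143) = φ(11·13) = (11−1)·(13−1) = 10·12 = 120 = 2^3 · 3 · 5.
Divisors of 120: 1, 2, 3, 4, 5, 6, 8, 10, 12, 15, 20, 24, 30, 40, 60, 120.
Evaluate successive powers at the divisors of 120:
126^1 ≡ 126 (mod 143)
126^2 ≡ 3 (mod 143)
126^3 ≡ 92 (mod 143)
126^4 ≡ 9 (mod 143)
126^5 ≡ 133 (mod 143)
126^6 ≡ 27 (mod 143)
126^8 ≡ 81 (mod 143)
126^10 ≡ 100 (mod 143)
126^12 ≡ 14 (mod 143)
126^15 ≡ 1 (mod 143) ✓
So ord_143(126) = 15, hence |⟨126⟩| = 15.
The index is φ(143) / ord(126) = 120 / 15 = 8.

8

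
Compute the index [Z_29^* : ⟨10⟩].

ord(10) | φ(29) = 29 − 1 = 28 = 2^2 · 7.
Divisors of 28: 1, 2, 4, 7, 14, 28.
Check 10^d mod 29 for each divisor in increasing order:
10^1 ≡ 10
10^2 ≡ 13
10^4 ≡ 24
10^7 ≡ 17
10^14 ≡ 28
10^28 ≡ 1
Thus |⟨10⟩| = ord(10) = 28.
The index is φ(29) / ord(10) = 28 / 28 = 1.

1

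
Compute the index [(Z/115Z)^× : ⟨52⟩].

2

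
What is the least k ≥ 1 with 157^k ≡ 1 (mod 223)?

The order of 157 must divide φ(223) = 223 − 1 = 222 = 2 · 3 · 37.
Divisors of 222: 1, 2, 3, 6, 37, 74, 111, 222.
Test each divisor d:
157^1 ≡ 157 (mod 223)
157^2 ≡ 119 (mod 223)
157^3 ≡ 174 (mod 223)
157^6 ≡ 171 (mod 223)
157^37 ≡ 222 (mod 223)
157^74 ≡ 1 (mod 223) ✓
The smallest such exponent is 74, so the order of 157 is 74.

74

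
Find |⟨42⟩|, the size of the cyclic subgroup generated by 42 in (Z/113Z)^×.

ord(42) | φ(113) = 113 − 1 = 112 = 2^4 · 7.
Divisors of 112: 1, 2, 4, 7, 8, 14, 16, 28, 56, 112.
Compute 42^d (mod 113) for the divisors d until we hit 1:
42^1 ≡ 42
42^2 ≡ 69
42^4 ≡ 15
42^7 ≡ 78
42^8 ≡ 112
42^14 ≡ 95
42^16 ≡ 1
So ord_113(42) = 16.

16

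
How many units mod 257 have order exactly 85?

0

φ(257) = 257 − 1 = 256 = 2^8.
In a cyclic group of order 256, there are φ(d) elements of order d for each divisor d of 256, and zero for non-divisors.
Since 85 ∤ 256, the count is 0.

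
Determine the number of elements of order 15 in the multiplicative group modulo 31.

8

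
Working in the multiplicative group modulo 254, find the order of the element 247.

Since 247 ∈ (Z/254Z)^×, its order divides φ(254) = φ(2)·φ(127) = 1·126 = 126 = 2 · 3^2 · 7.
Divisors of 126: 1, 2, 3, 6, 7, 9, 14, 18, 21, 42, 63, 126.
Test each divisor d:
247^1 ≡ 247
247^2 ≡ 49
247^3 ≡ 165
247^6 ≡ 47
247^7 ≡ 179
247^9 ≡ 135
247^14 ≡ 37
247^18 ≡ 191
247^21 ≡ 19
247^42 ≡ 107
247^63 ≡ 1
So ord_254(247) = 63.

63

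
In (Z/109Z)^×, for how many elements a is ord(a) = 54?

18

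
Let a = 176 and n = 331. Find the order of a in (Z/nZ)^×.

By Lagrange's theorem, ord_331(176) divides φ(331) = 331 − 1 = 330 = 2 · 3 · 5 · 11.
Divisors of 330: 1, 2, 3, 5, 6, 10, 11, 15, 22, 30, 33, 55, 66, 110, 165, 330.
Check 176^d mod 331 for each divisor in increasing order:
176^1 ≡ 176 (mod 331)
176^2 ≡ 193 (mod 331)
176^3 ≡ 206 (mod 331)
176^5 ≡ 38 (mod 331)
176^6 ≡ 68 (mod 331)
176^10 ≡ 120 (mod 331)
176^11 ≡ 267 (mod 331)
176^15 ≡ 257 (mod 331)
176^22 ≡ 124 (mod 331)
176^30 ≡ 180 (mod 331)
176^33 ≡ 8 (mod 331)
176^55 ≡ 330 (mod 331)
176^66 ≡ 64 (mod 331)
176^110 ≡ 1 (mod 331) ✓
The smallest such exponent is 110, so the order of 176 is 110.

110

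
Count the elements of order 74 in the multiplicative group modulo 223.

φ(223) = 223 − 1 = 222 = 2 · 3 · 37.
(Z/223Z)^× is cyclic (|G| = 222); a cyclic group of order m has exactly φ(d) elements of each order d | m, and none otherwise.
74 = 2 · 37 divides 222, and φ(74) = 36.

36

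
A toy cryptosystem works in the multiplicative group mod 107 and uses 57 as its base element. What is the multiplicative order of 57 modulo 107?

53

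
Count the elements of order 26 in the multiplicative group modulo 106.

12

φ(106) = φ(2)·φ(53) = 1·52 = 52 = 2^2 · 13.
In a cyclic group of order 52, there are φ(d) elements of order d for each divisor d of 52, and zero for non-divisors.
26 = 2 · 13 divides 52, and φ(26) = 12.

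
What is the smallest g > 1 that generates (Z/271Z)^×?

φ(271) = 271 − 1 = 270 = 2 · 3^3 · 5.
Test candidates g = 2, 3, … against the prime factors q ∈ {2, 3, 5} of φ(271): g is a generator iff g^(270/q) ≢ 1 for every such q.
g = 2: 2^135 ≡ 1 — hits 1, so not a primitive root.
g = 3: 3^135 ≡ 270; 3^90 ≡ 1 — hits 1, so not a primitive root.
g = 4: 4^135 ≡ 1 — hits 1, so not a primitive root.
g = 5: 5^135 ≡ 1 — hits 1, so not a primitive root.
g = 6: 6^135 ≡ 270; 6^90 ≡ 242; 6^54 ≡ 10 — none is 1, so 6 is a primitive root.
So 6 is the smallest generator of (Z/271Z)^×.

6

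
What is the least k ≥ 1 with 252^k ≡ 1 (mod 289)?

272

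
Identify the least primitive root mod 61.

2

φ(61) = 61 − 1 = 60 = 2^2 · 3 · 5.
g is a primitive root iff g^(60/q) ≢ 1 (mod 61) for each prime q ∈ {2, 3, 5}.
g = 2: 2^30 ≡ 60; 2^20 ≡ 47; 2^12 ≡ 9 — none is 1, so 2 is a primitive root.
The smallest primitive root modulo 61 is 2.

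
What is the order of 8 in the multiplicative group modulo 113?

28

ord(8) | φ(113) = 113 − 1 = 112 = 2^4 · 7.
Divisors of 112: 1, 2, 4, 7, 8, 14, 16, 28, 56, 112.
Evaluate successive powers at the divisors of 112:
8^1 ≡ 8 (mod 113)
8^2 ≡ 64 (mod 113)
8^4 ≡ 28 (mod 113)
8^7 ≡ 98 (mod 113)
8^8 ≡ 106 (mod 113)
8^14 ≡ 112 (mod 113)
8^16 ≡ 49 (mod 113)
8^28 ≡ 1 (mod 113) ✓
So ord_113(8) = 28.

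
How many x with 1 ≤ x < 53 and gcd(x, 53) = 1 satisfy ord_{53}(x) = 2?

1

φ(53) = 53 − 1 = 52 = 2^2 · 13.
Since (Z/53Z)^× is cyclic of order 52, the number of elements of order d is φ(d) when d | 52 and 0 otherwise.
2 | 52, and φ(2) = 2 − 1 = 1.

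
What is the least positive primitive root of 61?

φ(61) = 61 − 1 = 60 = 2^2 · 3 · 5.
Test candidates g = 2, 3, … against the prime factors q ∈ {2, 3, 5} of φ(61): g is a generator iff g^(60/q) ≢ 1 for every such q.
g = 2: 2^30 ≡ 60; 2^20 ≡ 47; 2^12 ≡ 9 — none is 1, so 2 is a primitive root.
So 2 is the smallest generator of (Z/61Z)^×.

2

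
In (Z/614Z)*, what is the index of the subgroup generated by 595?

3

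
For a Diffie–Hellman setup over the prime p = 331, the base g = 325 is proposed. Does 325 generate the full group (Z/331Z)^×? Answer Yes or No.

φ(331) = 331 − 1 = 330 = 2 · 3 · 5 · 11.
325 is a primitive root mod 331 iff 325^(φ(331)/q) ≢ 1 for every prime q | φ(331), i.e. q ∈ {2, 3, 5, 11}.
325^165 ≡ 330 (mod 331)  [q = 2: ≢ 1 ✓]
325^110 ≡ 31 (mod 331)  [q = 3: ≢ 1 ✓]
325^66 ≡ 124 (mod 331)  [q = 5: ≢ 1 ✓]
325^30 ≡ 270 (mod 331)  [q = 11: ≢ 1 ✓]
None equal 1, so ord_331(325) = 330: 325 is a primitive root.

Yes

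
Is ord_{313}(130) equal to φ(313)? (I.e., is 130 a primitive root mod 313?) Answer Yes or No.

φ(313) = 313 − 1 = 312 = 2^3 · 3 · 13.
It suffices to check that the order of 130 is not a proper divisor of 312: compute 130^(312/q) for q ∈ {2, 3, 13}.
130^156 ≡ 312 (mod 313)  [q = 2: ≢ 1 ✓]
130^104 ≡ 98 (mod 313)  [q = 3: ≢ 1 ✓]
130^24 ≡ 27 (mod 313)  [q = 13: ≢ 1 ✓]
Every test exponent gives a nontrivial residue, hence 130 generates the full group.

Yes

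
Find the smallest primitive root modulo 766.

φ(766) = φ(2)·φ(383) = 1·382 = 382 = 2 · 191.
g is a primitive root iff g^(382/q) ≢ 1 (mod 766) for each prime q ∈ {2, 191}.
g = 2: gcd(2, 766) = 2 > 1, not a unit — skip.
g = 3: 3^191 ≡ 1 — hits 1, so not a primitive root.
g = 4: gcd(4, 766) = 2 > 1, not a unit — skip.
g = 5: 5^191 ≡ 765; 5^2 ≡ 25 — none is 1, so 5 is a primitive root.
So 5 is the smallest generator of (Z/766Z)^×.

5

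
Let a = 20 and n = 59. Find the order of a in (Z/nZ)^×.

By Lagrange's theorem, ord_59(20) divides φ(59) = 59 − 1 = 58 = 2 · 29.
Divisors of 58: 1, 2, 29, 58.
Check 20^d mod 59 for each divisor in increasing order:
20^1 ≡ 20
20^2 ≡ 46
20^29 ≡ 1
So ord_59(20) = 29.

29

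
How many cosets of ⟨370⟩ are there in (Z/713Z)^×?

6

By Lagrange's theorem, ord_713(370) divides φ(713) = φ(23·31) = (23−1)·(31−1) = 22·30 = 660 = 2^2 · 3 · 5 · 11.
Divisors of 660: 1, 2, 3, 4, 5, 6, 10, 11, 12, 15, 20, 22, 30, 33, 44, 55, 60, 66, 110, 132, 165, 220, 330, 660.
Compute 370^d (mod 713) for the divisors d until we hit 1:
370^1 ≡ 370 (mod 713)
370^2 ≡ 4 (mod 713)
370^3 ≡ 54 (mod 713)
370^4 ≡ 16 (mod 713)
370^5 ≡ 216 (mod 713)
370^6 ≡ 64 (mod 713)
370^10 ≡ 311 (mod 713)
370^11 ≡ 277 (mod 713)
370^12 ≡ 531 (mod 713)
370^15 ≡ 154 (mod 713)
370^20 ≡ 466 (mod 713)
370^22 ≡ 438 (mod 713)
370^30 ≡ 187 (mod 713)
370^33 ≡ 116 (mod 713)
370^44 ≡ 47 (mod 713)
370^55 ≡ 185 (mod 713)
370^60 ≡ 32 (mod 713)
370^66 ≡ 622 (mod 713)
370^110 ≡ 1 (mod 713) ✓
So ord_713(370) = 110, hence |⟨370⟩| = 110.
The index is φ(713) / ord(370) = 660 / 110 = 6.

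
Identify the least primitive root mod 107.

2

φ(107) = 107 − 1 = 106 = 2 · 53.
g is a primitive root iff g^(106/q) ≢ 1 (mod 107) for each prime q ∈ {2, 53}.
g = 2: 2^53 ≡ 106; 2^2 ≡ 4 — none is 1, so 2 is a primitive root.
The smallest primitive root modulo 107 is 2.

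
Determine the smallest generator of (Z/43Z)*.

φ(43) = 43 − 1 = 42 = 2 · 3 · 7.
Test candidates g = 2, 3, … against the prime factors q ∈ {2, 3, 7} of φ(43): g is a generator iff g^(42/q) ≢ 1 for every such q.
g = 2: 2^21 ≡ 42; 2^14 ≡ 1 — hits 1, so not a primitive root.
g = 3: 3^21 ≡ 42; 3^14 ≡ 36; 3^6 ≡ 41 — none is 1, so 3 is a primitive root.
So 3 is the smallest generator of (Z/43Z)^×.

3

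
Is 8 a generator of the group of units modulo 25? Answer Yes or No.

φ(25) = φ(5^2) = 5·(5−1) = 20 = 2^2 · 5.
An element g generates (Z/25Z)^× iff g^(20/q) ≢ 1 (mod 25) for each prime q ∈ {2, 5}.
8^10 ≡ 24 (mod 25)  [q = 2: ≢ 1 ✓]
8^4 ≡ 21 (mod 25)  [q = 5: ≢ 1 ✓]
Every test exponent gives a nontrivial residue, hence 8 generates the full group.

Yes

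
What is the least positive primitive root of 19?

φ(19) = 19 − 1 = 18 = 2 · 3^2.
Test candidates g = 2, 3, … against the prime factors q ∈ {2, 3} of φ(19): g is a generator iff g^(18/q) ≢ 1 for every such q.
g = 2: 2^9 ≡ 18; 2^6 ≡ 7 — none is 1, so 2 is a primitive root.
So 2 is the smallest generator of (Z/19Z)^×.

2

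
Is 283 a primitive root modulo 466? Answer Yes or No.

φ(466) = φ(2)·φ(233) = 1·232 = 232 = 2^3 · 29.
Test 283^(232/q) mod 466 for each prime factor q of 232:
283^116 ≡ 1 (mod 466)  [q = 2: ≡ 1 ✗]
283^8 ≡ 297 (mod 466)  [q = 29: ≢ 1 ✓]
Since 283^116 ≡ 1, the order of 283 divides 116 < 232, so 283 is not a primitive root.

No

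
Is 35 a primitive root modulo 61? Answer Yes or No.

φ(61) = 61 − 1 = 60 = 2^2 · 3 · 5.
Test 35^(60/q) mod 61 for each prime factor q of 60:
35^30 ≡ 60 (mod 61)  [q = 2: ≢ 1 ✓]
35^20 ≡ 13 (mod 61)  [q = 3: ≢ 1 ✓]
35^12 ≡ 9 (mod 61)  [q = 5: ≢ 1 ✓]
All checks pass, so 35 has order 60 and is a primitive root modulo 61.

Yes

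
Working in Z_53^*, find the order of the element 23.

Since 23 ∈ (Z/53Z)^×, its order divides φ(53) = 53 − 1 = 52 = 2^2 · 13.
Divisors of 52: 1, 2, 4, 13, 26, 52.
Compute 23^d (mod 53) for the divisors d until we hit 1:
23^1 ≡ 23 (mod 53)
23^2 ≡ 52 (mod 53)
23^4 ≡ 1 (mod 53) ✓
The smallest such exponent is 4, so the order of 23 is 4.

4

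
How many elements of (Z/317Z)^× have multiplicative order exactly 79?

φ(317) = 317 − 1 = 316 = 2^2 · 79.
Since (Z/317Z)^× is cyclic of order 316, the number of elements of order d is φ(d) when d | 316 and 0 otherwise.
79 | 316, and φ(79) = 79 − 1 = 78.

78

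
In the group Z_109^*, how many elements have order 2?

1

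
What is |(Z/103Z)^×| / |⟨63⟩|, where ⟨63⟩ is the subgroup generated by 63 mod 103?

2

The order of 63 must divide φ(103) = 103 − 1 = 102 = 2 · 3 · 17.
Divisors of 102: 1, 2, 3, 6, 17, 34, 51, 102.
Check 63^d mod 103 for each divisor in increasing order:
63^1 ≡ 63
63^2 ≡ 55
63^3 ≡ 66
63^6 ≡ 30
63^17 ≡ 46
63^34 ≡ 56
63^51 ≡ 1
The order of 63 is 51, so the subgroup it generates has 51 elements.
[(Z/103Z)^× : ⟨63⟩] = 102/51 = 2.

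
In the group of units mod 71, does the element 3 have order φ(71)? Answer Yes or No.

φ(71) = 71 − 1 = 70 = 2 · 5 · 7.
An element g generates (Z/71Z)^× iff g^(70/q) ≢ 1 (mod 71) for each prime q ∈ {2, 5, 7}.
3^35 ≡ 1 (mod 71)  [q = 2: ≡ 1 ✗]
3^14 ≡ 54 (mod 71)  [q = 5: ≢ 1 ✓]
3^10 ≡ 48 (mod 71)  [q = 7: ≢ 1 ✓]
Since 3^35 ≡ 1, the order of 3 divides 35 < 70, so 3 is not a primitive root.

No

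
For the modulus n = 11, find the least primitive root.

2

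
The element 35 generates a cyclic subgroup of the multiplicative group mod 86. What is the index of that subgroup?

ord(35) | φ(86) = φ(2)·φ(43) = 1·42 = 42 = 2 · 3 · 7.
Divisors of 42: 1, 2, 3, 6, 7, 14, 21, 42.
Evaluate successive powers at the divisors of 42:
35^1 ≡ 35 (mod 86)
35^2 ≡ 21 (mod 86)
35^3 ≡ 47 (mod 86)
35^6 ≡ 59 (mod 86)
35^7 ≡ 1 (mod 86) ✓
The order of 35 is 7, so the subgroup it generates has 7 elements.
[(Z/86Z)^× : ⟨35⟩] = 42/7 = 6.

6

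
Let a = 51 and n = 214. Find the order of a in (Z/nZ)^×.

106

By Lagrange's theorem, ord_214(51) divides φ(214) = φ(2)·φ(107) = 1·106 = 106 = 2 · 53.
Divisors of 106: 1, 2, 53, 106.
Evaluate successive powers at the divisors of 106:
51^1 ≡ 51
51^2 ≡ 33
51^53 ≡ 213
51^106 ≡ 1
The smallest such exponent is 106, so the order of 51 is 106.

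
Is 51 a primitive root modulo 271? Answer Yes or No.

φ(271) = 271 − 1 = 270 = 2 · 3^3 · 5.
Test 51^(270/q) mod 271 for each prime factor q of 270:
51^135 ≡ 270 (mod 271)  [q = 2: ≢ 1 ✓]
51^90 ≡ 28 (mod 271)  [q = 3: ≢ 1 ✓]
51^54 ≡ 10 (mod 271)  [q = 5: ≢ 1 ✓]
All checks pass, so 51 has order 270 and is a primitive root modulo 271.

Yes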